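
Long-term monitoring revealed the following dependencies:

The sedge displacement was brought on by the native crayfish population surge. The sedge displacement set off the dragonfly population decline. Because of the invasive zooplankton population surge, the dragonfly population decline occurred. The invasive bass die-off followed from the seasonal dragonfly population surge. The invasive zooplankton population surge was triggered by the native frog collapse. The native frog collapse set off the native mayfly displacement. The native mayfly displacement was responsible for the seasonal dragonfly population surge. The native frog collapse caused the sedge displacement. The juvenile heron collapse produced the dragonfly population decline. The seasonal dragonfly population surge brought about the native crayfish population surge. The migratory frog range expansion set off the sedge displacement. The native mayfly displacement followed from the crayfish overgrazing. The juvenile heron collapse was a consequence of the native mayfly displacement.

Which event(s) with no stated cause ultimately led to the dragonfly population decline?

the crayfish overgrazing, the migratory frog range expansion, the native frog collapse

Tracing upstream from the dragonfly population decline: the dragonfly population decline ← the juvenile heron collapse ← the native mayfly displacement ← the crayfish overgrazing.
A separate upstream branch: the dragonfly population decline ← the sedge displacement ← the native frog collapse.
A separate upstream branch: the dragonfly population decline ← the sedge displacement ← the migratory frog range expansion.
Each of those chain origins has no stated cause.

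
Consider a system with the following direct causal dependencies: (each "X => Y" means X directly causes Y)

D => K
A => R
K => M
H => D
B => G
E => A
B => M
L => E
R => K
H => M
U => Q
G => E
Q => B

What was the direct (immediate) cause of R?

Upstream contributors include U, Q, B, L, G, E, but only A feeds directly into R.

A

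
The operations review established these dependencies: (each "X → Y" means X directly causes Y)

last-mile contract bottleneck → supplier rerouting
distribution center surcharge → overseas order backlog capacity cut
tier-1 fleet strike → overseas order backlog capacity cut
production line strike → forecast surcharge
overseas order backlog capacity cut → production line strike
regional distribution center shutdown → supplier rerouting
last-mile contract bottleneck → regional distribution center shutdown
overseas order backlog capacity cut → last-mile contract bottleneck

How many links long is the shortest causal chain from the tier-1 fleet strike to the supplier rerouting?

Shortest chain: the tier-1 fleet strike → the overseas order backlog capacity cut → the last-mile contract bottleneck → the supplier rerouting.

3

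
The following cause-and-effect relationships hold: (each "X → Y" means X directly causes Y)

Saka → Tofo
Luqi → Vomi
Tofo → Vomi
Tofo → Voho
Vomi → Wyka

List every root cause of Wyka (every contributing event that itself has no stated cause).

Tracing upstream from Wyka: Wyka ← Vomi ← Tofo ← Saka.
A separate upstream branch: Wyka ← Vomi ← Luqi.
Each of those chain origins has no stated cause.

Luqi, Saka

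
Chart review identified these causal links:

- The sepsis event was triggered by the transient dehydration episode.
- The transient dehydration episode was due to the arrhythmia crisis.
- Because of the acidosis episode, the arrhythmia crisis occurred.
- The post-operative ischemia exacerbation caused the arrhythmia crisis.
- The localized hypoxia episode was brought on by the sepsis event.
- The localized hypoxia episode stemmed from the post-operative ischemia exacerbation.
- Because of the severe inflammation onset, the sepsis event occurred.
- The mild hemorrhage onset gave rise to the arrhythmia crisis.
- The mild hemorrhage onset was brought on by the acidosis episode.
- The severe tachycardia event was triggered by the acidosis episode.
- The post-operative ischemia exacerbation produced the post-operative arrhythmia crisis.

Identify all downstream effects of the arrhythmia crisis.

the localized hypoxia episode, the sepsis event, the transient dehydration episode

Direct effects: the transient dehydration episode.
2 steps out: the sepsis event.
3 steps out: the localized hypoxia episode.
Not reachable from it: the acidosis episode, the severe tachycardia event, the mild hemorrhage onset, the post-operative ischemia exacerbation, the severe inflammation onset, the post-operative arrhythmia crisis.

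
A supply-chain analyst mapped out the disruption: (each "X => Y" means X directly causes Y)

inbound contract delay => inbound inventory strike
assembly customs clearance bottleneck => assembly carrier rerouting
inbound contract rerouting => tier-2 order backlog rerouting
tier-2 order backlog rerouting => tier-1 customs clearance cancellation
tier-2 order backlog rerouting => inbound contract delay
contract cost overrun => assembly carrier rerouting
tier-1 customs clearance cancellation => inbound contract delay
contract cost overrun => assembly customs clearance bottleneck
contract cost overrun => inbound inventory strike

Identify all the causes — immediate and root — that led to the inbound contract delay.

the inbound contract rerouting, the tier-1 customs clearance cancellation, the tier-2 order backlog rerouting

Immediate causes of the inbound contract delay: the tier-2 order backlog rerouting, the tier-1 customs clearance cancellation.
Further upstream: the inbound contract rerouting.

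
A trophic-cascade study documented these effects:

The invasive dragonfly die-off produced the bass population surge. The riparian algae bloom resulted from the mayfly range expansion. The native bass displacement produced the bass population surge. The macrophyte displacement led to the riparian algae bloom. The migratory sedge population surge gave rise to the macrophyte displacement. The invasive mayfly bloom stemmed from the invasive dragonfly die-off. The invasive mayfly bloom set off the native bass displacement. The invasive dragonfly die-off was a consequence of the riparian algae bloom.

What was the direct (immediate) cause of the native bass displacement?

the invasive mayfly bloom

Upstream contributors include the mayfly range expansion, the migratory sedge population surge, the macrophyte displacement, the riparian algae bloom, the invasive dragonfly die-off, but only the invasive mayfly bloom feeds directly into the native bass displacement.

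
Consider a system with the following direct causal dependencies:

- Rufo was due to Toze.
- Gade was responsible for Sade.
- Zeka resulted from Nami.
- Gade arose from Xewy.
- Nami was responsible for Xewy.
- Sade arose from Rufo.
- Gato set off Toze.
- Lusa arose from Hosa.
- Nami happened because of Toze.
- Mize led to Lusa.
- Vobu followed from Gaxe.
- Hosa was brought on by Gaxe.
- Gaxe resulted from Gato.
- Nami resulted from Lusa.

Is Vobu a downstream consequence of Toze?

No

Toze leads to Nami, Xewy, Zeka, Rufo, Gade, Sade; Vobu is not among them.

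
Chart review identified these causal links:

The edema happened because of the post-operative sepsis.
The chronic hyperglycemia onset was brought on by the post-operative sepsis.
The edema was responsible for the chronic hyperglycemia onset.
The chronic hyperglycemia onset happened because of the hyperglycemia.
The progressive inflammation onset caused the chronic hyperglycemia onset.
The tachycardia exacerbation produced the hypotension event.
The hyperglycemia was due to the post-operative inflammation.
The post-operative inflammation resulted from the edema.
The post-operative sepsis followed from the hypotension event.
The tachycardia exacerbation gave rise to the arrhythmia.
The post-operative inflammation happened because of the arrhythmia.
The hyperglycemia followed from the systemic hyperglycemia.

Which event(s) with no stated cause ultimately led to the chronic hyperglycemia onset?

the progressive inflammation onset, the systemic hyperglycemia, the tachycardia exacerbation

Tracing upstream from the chronic hyperglycemia onset: the chronic hyperglycemia onset ← the post-operative sepsis ← the hypotension event ← the tachycardia exacerbation.
A separate upstream branch: the chronic hyperglycemia onset ← the hyperglycemia ← the systemic hyperglycemia.
A separate upstream branch: the chronic hyperglycemia onset ← the progressive inflammation onset.
Each of those chain origins has no stated cause.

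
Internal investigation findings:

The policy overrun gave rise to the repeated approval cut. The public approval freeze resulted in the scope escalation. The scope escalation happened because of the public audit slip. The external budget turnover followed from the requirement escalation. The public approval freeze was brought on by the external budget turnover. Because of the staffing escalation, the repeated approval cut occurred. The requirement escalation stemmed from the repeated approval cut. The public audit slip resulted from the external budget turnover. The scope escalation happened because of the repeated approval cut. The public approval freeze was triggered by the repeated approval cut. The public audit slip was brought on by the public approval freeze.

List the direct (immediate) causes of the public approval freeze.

the external budget turnover, the repeated approval cut

Upstream contributors include the staffing escalation, the requirement escalation, the policy overrun, but only the external budget turnover, the repeated approval cut feed directly into the public approval freeze.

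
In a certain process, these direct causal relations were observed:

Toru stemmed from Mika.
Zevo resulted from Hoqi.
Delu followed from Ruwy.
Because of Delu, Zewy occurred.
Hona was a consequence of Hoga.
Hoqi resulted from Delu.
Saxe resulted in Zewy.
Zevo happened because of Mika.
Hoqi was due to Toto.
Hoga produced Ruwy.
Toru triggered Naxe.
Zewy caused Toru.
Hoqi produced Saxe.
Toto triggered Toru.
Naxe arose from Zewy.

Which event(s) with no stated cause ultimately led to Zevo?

Tracing upstream from Zevo: Zevo ← Hoqi ← Delu ← Ruwy ← Hoga.
A separate upstream branch: Zevo ← Hoqi ← Toto.
A separate upstream branch: Zevo ← Mika.
Each of those chain origins has no stated cause.

Hoga, Mika, Toto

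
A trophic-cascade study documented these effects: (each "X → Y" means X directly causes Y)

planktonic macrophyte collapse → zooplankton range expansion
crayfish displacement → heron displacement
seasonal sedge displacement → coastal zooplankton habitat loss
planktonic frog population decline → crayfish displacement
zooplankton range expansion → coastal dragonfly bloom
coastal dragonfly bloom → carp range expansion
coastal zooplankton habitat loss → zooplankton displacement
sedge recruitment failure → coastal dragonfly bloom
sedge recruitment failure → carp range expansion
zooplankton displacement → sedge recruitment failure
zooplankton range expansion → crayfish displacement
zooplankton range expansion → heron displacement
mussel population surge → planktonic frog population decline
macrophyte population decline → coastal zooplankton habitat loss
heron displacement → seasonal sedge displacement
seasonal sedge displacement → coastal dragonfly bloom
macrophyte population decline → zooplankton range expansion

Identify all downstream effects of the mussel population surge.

Direct effects: the planktonic frog population decline.
2 steps out: the crayfish displacement.
3 steps out: the heron displacement.
4 steps out: the seasonal sedge displacement.
5 steps out: the coastal zooplankton habitat loss, the coastal dragonfly bloom.
6 steps out: the zooplankton displacement, the carp range expansion.
7 steps out: the sedge recruitment failure.
Not reachable from it: the macrophyte population decline, the planktonic macrophyte collapse, the zooplankton range expansion.

the carp range expansion, the coastal dragonfly bloom, the coastal zooplankton habitat loss, the crayfish displacement, the heron displacement, the planktonic frog population decline, the seasonal sedge displacement, the sedge recruitment failure, the zooplankton displacement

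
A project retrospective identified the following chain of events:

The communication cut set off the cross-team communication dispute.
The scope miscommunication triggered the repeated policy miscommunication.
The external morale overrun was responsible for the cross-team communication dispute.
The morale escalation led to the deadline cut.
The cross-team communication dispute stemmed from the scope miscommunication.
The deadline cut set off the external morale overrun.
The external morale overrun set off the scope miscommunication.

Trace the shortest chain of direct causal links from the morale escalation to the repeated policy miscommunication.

the morale escalation → the deadline cut
the deadline cut → the external morale overrun
the external morale overrun → the scope miscommunication
the scope miscommunication → the repeated policy miscommunication
Length: 4 steps.

the morale escalation → the deadline cut → the external morale overrun → the scope miscommunication → the repeated policy miscommunication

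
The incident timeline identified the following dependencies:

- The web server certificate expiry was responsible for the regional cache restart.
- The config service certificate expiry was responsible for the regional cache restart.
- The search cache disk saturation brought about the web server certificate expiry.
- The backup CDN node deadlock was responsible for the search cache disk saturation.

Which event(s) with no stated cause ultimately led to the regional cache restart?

Tracing upstream from the regional cache restart: the regional cache restart ← the config service certificate expiry.
A separate upstream branch: the regional cache restart ← the web server certificate expiry ← the search cache disk saturation ← the backup CDN node deadlock.
Each of those chain origins has no stated cause.

the backup CDN node deadlock, the config service certificate expiry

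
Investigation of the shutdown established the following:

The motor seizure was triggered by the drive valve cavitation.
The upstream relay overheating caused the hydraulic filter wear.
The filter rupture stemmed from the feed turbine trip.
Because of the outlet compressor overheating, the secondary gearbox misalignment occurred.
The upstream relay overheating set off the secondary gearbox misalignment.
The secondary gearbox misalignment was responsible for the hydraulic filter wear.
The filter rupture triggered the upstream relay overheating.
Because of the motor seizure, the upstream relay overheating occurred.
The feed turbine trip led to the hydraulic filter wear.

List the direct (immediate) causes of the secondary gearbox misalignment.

the outlet compressor overheating, the upstream relay overheating

Upstream contributors include the feed turbine trip, the drive valve cavitation, the filter rupture, the motor seizure, but only the outlet compressor overheating, the upstream relay overheating feed directly into the secondary gearbox misalignment.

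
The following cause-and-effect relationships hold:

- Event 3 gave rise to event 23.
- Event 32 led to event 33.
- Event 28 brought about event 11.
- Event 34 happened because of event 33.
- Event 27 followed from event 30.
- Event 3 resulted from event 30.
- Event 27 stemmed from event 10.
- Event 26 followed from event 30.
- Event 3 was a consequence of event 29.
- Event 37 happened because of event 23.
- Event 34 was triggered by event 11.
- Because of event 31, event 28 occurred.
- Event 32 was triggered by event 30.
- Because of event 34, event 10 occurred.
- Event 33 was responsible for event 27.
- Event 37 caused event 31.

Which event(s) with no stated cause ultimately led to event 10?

event 29, event 30

Tracing upstream from event 10: event 10 ← event 34 ← event 11 ← event 28 ← event 31 ← event 37 ← event 23 ← event 3 ← event 29.
A separate upstream branch: event 10 ← event 34 ← event 33 ← event 32 ← event 30.
Each of those chain origins has no stated cause.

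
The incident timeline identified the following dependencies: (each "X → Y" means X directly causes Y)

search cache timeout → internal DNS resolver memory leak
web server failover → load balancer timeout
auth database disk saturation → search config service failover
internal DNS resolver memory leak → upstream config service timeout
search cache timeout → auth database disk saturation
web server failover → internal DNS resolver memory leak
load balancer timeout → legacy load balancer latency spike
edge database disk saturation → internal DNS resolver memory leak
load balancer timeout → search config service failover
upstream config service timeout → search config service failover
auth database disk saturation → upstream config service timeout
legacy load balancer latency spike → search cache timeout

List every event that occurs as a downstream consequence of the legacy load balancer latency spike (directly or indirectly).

the auth database disk saturation, the internal DNS resolver memory leak, the search cache timeout, the search config service failover, the upstream config service timeout

Direct effects: the search cache timeout.
2 steps out: the internal DNS resolver memory leak, the auth database disk saturation.
3 steps out: the upstream config service timeout, the search config service failover.
Not reachable from it: the web server failover, the load balancer timeout, the edge database disk saturation.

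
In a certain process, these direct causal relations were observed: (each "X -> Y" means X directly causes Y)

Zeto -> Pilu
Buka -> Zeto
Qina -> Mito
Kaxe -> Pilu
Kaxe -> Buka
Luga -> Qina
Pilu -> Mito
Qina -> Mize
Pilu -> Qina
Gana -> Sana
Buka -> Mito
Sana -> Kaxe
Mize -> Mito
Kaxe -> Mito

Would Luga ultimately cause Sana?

No

Luga leads to Qina, Mize, Mito; Sana is not among them.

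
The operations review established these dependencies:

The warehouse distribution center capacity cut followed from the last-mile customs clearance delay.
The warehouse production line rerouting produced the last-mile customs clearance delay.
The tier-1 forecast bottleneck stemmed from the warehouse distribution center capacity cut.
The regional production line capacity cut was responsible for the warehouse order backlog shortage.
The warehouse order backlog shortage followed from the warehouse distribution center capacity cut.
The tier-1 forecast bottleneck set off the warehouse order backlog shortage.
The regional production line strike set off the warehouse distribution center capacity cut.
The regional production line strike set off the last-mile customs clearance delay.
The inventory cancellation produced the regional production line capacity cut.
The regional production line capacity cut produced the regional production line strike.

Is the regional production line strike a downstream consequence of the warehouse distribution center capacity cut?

The warehouse distribution center capacity cut leads to the tier-1 forecast bottleneck, the warehouse order backlog shortage; the regional production line strike is not among them.

No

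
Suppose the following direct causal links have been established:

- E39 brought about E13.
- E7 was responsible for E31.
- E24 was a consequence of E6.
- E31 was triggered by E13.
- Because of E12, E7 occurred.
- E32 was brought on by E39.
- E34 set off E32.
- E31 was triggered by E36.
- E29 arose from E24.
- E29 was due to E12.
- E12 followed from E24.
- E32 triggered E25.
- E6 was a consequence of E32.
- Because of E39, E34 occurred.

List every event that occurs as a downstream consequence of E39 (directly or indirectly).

Direct effects: E13, E34, E32.
2 steps out: E6, E25, E31.
3 steps out: E24.
4 steps out: E12, E29.
5 steps out: E7.
Not reachable from it: E36.

E12, E13, E24, E25, E29, E31, E32, E34, E6, E7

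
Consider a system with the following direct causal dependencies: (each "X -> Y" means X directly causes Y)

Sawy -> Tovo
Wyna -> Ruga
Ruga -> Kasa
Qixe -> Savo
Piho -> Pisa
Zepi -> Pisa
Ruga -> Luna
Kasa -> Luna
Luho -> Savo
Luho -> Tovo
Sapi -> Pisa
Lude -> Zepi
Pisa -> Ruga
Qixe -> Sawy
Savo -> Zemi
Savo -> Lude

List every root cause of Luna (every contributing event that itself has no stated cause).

Tracing upstream from Luna: Luna ← Ruga ← Wyna.
A separate upstream branch: Luna ← Ruga ← Pisa ← Piho.
A separate upstream branch: Luna ← Ruga ← Pisa ← Zepi ← Lude ← Savo ← Qixe.
A separate upstream branch: Luna ← Ruga ← Pisa ← Zepi ← Lude ← Savo ← Luho.
A separate upstream branch: Luna ← Ruga ← Pisa ← Sapi.
Each of those chain origins has no stated cause.

Luho, Piho, Qixe, Sapi, Wyna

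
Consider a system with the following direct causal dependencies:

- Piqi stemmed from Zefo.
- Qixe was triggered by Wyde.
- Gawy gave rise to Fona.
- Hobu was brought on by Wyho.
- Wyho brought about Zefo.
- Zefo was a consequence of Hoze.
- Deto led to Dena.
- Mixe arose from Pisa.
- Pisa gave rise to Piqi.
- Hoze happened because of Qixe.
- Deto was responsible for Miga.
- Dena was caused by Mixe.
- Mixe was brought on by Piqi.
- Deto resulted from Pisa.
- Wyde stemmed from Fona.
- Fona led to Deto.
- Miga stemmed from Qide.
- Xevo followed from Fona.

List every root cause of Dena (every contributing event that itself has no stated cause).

Gawy, Pisa, Wyho

Tracing upstream from Dena: Dena ← Mixe ← Piqi ← Zefo ← Wyho.
A separate upstream branch: Dena ← Deto ← Fona ← Gawy.
A separate upstream branch: Dena ← Deto ← Pisa.
Each of those chain origins has no stated cause.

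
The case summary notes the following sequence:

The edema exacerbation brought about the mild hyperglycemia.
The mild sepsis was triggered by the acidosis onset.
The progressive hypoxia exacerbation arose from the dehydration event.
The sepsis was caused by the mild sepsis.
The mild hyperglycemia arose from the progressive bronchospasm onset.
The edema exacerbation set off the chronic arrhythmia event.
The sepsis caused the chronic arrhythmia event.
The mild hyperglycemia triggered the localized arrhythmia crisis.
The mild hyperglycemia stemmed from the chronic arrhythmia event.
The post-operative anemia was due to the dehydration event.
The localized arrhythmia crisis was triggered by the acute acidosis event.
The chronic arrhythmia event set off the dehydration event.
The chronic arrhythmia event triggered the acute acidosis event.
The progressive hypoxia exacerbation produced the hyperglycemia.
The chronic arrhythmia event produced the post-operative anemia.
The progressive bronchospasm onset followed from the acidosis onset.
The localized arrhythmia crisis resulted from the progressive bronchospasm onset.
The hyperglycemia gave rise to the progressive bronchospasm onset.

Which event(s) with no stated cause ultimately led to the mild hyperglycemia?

Tracing upstream from the mild hyperglycemia: the mild hyperglycemia ← the progressive bronchospasm onset ← the acidosis onset.
A separate upstream branch: the mild hyperglycemia ← the edema exacerbation.
Each of those chain origins has no stated cause.

the acidosis onset, the edema exacerbation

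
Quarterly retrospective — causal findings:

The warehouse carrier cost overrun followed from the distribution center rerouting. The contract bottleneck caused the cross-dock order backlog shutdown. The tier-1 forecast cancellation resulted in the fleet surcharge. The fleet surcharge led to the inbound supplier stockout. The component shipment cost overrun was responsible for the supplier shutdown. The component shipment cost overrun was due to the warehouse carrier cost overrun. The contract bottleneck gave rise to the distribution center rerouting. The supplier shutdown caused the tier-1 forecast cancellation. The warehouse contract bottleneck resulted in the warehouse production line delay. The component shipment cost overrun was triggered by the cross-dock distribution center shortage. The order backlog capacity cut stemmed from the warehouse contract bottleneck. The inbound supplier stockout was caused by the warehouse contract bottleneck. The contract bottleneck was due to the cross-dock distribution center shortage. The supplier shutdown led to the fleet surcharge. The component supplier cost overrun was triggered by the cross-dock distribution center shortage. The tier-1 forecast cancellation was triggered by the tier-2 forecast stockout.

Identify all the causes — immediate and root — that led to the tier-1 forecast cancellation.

the component shipment cost overrun, the contract bottleneck, the cross-dock distribution center shortage, the distribution center rerouting, the supplier shutdown, the tier-2 forecast stockout, the warehouse carrier cost overrun

Immediate causes of the tier-1 forecast cancellation: the tier-2 forecast stockout, the supplier shutdown.
Further upstream: the cross-dock distribution center shortage, the contract bottleneck, the distribution center rerouting, the warehouse carrier cost overrun, the component shipment cost overrun.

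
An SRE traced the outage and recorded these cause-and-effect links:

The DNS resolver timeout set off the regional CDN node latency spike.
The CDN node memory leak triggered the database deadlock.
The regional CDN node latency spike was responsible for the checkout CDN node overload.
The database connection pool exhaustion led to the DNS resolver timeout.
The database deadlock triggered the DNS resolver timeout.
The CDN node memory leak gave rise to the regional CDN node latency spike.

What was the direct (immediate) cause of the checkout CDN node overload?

the regional CDN node latency spike

Upstream contributors include the CDN node memory leak, the database deadlock, the DNS resolver timeout, the database connection pool exhaustion, but only the regional CDN node latency spike feeds directly into the checkout CDN node overload.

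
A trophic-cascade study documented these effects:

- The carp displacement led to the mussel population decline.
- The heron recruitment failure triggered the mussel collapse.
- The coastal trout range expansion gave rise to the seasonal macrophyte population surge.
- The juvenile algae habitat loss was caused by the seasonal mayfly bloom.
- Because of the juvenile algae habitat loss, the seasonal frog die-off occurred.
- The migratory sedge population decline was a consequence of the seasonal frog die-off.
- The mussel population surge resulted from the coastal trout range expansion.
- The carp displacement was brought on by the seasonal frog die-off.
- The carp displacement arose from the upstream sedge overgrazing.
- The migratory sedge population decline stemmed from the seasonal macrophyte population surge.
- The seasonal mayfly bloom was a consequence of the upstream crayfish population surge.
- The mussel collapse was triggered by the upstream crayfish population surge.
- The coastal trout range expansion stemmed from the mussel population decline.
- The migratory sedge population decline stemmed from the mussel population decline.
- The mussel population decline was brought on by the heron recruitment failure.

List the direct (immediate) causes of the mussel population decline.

the carp displacement, the heron recruitment failure

Upstream contributors include the upstream crayfish population surge, the seasonal mayfly bloom, the juvenile algae habitat loss, the seasonal frog die-off, the upstream sedge overgrazing, but only the carp displacement, the heron recruitment failure feed directly into the mussel population decline.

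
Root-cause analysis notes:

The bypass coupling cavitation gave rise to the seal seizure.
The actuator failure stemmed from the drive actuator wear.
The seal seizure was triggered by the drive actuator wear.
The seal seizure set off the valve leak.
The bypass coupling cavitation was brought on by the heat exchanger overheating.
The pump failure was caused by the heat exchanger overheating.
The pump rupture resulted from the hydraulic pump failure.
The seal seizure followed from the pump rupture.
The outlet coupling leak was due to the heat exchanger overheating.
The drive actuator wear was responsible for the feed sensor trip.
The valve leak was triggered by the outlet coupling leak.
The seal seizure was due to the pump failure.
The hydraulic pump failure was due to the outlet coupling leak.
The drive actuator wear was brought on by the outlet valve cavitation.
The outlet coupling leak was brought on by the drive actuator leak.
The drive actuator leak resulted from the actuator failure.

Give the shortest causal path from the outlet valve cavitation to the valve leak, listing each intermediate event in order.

the outlet valve cavitation → the drive actuator wear → the seal seizure → the valve leak

the outlet valve cavitation → the drive actuator wear
the drive actuator wear → the seal seizure
the seal seizure → the valve leak
Length: 3 steps.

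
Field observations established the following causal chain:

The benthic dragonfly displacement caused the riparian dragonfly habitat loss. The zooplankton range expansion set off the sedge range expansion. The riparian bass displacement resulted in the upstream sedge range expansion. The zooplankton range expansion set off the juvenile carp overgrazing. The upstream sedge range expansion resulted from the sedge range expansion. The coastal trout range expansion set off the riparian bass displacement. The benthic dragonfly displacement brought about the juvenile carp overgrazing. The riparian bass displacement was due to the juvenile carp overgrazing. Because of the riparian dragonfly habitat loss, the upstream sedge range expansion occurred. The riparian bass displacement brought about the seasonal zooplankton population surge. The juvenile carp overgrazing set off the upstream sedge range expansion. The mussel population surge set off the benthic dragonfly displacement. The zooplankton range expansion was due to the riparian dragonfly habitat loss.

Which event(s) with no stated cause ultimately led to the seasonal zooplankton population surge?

the coastal trout range expansion, the mussel population surge

Tracing upstream from the seasonal zooplankton population surge: the seasonal zooplankton population surge ← the riparian bass displacement ← the juvenile carp overgrazing ← the benthic dragonfly displacement ← the mussel population surge.
A separate upstream branch: the seasonal zooplankton population surge ← the riparian bass displacement ← the coastal trout range expansion.
Each of those chain origins has no stated cause.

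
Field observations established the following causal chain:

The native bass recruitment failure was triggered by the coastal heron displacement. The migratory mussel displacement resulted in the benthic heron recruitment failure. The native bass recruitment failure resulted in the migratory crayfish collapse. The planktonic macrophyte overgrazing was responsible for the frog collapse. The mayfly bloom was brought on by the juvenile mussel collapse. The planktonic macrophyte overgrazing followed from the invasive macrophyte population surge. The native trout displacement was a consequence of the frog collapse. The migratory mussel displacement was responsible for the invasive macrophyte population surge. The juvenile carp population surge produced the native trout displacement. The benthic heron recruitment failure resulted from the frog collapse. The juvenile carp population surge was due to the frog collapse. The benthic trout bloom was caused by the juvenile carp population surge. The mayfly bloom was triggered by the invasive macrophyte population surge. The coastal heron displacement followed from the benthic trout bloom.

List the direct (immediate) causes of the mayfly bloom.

Upstream contributors include the migratory mussel displacement, but only the invasive macrophyte population surge, the juvenile mussel collapse feed directly into the mayfly bloom.

the invasive macrophyte population surge, the juvenile mussel collapse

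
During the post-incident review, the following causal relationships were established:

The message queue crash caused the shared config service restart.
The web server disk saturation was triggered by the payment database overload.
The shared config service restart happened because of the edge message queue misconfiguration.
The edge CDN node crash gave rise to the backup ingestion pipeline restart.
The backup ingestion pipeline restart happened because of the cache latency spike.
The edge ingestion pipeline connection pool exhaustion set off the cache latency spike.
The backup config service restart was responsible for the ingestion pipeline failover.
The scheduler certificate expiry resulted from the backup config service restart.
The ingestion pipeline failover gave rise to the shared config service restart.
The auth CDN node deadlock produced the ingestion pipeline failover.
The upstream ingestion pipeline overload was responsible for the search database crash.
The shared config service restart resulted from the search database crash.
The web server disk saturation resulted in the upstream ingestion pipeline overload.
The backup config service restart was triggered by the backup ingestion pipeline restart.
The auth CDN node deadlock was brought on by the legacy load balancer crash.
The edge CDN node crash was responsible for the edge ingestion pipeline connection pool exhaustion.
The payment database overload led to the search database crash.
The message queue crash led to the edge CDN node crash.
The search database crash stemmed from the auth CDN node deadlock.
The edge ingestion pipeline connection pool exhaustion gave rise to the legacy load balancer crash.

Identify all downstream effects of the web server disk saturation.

Direct effects: the upstream ingestion pipeline overload.
2 steps out: the search database crash.
3 steps out: the shared config service restart.
Not reachable from it: the message queue crash, the edge CDN node crash, the payment database overload, the edge ingestion pipeline connection pool exhaustion, the legacy load balancer crash, the cache latency spike, the backup ingestion pipeline restart, the backup config service restart, the scheduler certificate expiry, the auth CDN node deadlock, the ingestion pipeline failover, the edge message queue misconfiguration.

the search database crash, the shared config service restart, the upstream ingestion pipeline overload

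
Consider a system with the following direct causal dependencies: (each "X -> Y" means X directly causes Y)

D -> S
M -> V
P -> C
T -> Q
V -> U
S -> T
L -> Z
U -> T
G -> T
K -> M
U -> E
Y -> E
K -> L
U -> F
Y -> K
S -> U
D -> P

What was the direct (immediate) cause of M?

K

Upstream contributors include Y, but only K feeds directly into M.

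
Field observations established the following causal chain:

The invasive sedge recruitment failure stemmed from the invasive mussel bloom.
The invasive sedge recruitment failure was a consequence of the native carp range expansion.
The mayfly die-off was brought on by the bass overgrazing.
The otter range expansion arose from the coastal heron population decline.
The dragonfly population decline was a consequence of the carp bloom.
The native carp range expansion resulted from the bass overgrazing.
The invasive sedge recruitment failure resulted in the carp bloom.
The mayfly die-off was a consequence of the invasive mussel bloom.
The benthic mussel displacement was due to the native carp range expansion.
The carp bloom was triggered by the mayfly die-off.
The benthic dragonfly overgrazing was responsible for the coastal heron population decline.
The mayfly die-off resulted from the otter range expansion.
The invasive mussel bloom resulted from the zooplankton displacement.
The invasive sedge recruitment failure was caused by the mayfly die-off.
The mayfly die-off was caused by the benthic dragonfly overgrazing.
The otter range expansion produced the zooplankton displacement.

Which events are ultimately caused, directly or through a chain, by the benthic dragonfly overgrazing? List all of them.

Direct effects: the coastal heron population decline, the mayfly die-off.
2 steps out: the otter range expansion, the invasive sedge recruitment failure, the carp bloom.
3 steps out: the zooplankton displacement, the dragonfly population decline.
4 steps out: the invasive mussel bloom.
Not reachable from it: the bass overgrazing, the native carp range expansion, the benthic mussel displacement.

the carp bloom, the coastal heron population decline, the dragonfly population decline, the invasive mussel bloom, the invasive sedge recruitment failure, the mayfly die-off, the otter range expansion, the zooplankton displacement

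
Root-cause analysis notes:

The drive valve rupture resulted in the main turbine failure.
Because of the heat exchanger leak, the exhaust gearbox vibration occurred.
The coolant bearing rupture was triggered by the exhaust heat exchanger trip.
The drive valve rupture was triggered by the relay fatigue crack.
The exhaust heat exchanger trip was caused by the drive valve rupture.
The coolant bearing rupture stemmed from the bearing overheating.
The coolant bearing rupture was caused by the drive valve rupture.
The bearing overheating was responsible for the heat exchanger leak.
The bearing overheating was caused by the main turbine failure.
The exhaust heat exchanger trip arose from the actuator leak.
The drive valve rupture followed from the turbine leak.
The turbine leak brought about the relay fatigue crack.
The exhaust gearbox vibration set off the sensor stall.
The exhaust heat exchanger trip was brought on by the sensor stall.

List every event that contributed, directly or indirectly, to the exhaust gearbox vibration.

the bearing overheating, the drive valve rupture, the heat exchanger leak, the main turbine failure, the relay fatigue crack, the turbine leak

Immediate cause of the exhaust gearbox vibration: the heat exchanger leak.
Further upstream: the turbine leak, the relay fatigue crack, the drive valve rupture, the main turbine failure, the bearing overheating.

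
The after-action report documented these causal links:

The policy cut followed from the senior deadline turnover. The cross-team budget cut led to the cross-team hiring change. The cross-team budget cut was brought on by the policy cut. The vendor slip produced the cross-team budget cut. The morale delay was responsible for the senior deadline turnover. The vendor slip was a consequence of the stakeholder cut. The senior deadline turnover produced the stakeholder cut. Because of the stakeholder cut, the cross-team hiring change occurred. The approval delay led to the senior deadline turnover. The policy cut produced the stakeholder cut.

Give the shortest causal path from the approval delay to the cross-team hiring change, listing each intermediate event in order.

the approval delay → the senior deadline turnover → the stakeholder cut → the cross-team hiring change

the approval delay → the senior deadline turnover
the senior deadline turnover → the stakeholder cut
the stakeholder cut → the cross-team hiring change
Length: 3 steps.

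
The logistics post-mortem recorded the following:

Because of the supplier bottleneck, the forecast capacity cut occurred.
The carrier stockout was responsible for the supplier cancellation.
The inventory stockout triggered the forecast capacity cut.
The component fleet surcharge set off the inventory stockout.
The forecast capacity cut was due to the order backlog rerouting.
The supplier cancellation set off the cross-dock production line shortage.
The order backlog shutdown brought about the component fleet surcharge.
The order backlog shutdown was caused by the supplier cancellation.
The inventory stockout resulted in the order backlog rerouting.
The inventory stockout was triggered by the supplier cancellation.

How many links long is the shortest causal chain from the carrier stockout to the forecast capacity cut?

3

Shortest chain: the carrier stockout → the supplier cancellation → the inventory stockout → the forecast capacity cut.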